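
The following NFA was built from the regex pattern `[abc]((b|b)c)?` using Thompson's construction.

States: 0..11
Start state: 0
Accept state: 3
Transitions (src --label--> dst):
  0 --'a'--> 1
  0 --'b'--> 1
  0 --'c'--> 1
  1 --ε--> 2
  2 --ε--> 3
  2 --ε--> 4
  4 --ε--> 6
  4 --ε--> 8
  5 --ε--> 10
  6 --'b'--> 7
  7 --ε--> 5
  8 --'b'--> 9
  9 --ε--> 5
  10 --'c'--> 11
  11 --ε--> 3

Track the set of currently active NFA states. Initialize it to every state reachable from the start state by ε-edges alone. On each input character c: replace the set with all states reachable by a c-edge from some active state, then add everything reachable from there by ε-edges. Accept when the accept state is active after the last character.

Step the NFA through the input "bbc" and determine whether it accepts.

initial (ε-close {0}): {0}
'b' @ 1: {1,2,3,4,6,8}  [accepting]
'b' @ 2: {5,7,9,10}
'c' @ 3: {3,11}  [accepting]
final: {3,11}; accept 3 in set

Answer: ACCEPT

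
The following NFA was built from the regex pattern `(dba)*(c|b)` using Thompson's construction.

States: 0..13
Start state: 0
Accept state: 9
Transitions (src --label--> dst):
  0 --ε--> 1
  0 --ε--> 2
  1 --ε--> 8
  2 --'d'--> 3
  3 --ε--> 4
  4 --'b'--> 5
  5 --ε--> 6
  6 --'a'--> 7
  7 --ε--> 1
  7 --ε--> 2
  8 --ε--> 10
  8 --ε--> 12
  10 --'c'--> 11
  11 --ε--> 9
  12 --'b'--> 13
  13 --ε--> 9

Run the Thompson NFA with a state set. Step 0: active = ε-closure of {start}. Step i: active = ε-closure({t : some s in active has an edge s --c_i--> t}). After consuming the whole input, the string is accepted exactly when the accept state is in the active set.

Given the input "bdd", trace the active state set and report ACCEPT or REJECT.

start: ε-closure({0}) = {0,1,2,8,10,12}
'b' @ 1: {9,13}  (accept∈set)
'd' @ 2: {}  — dead — no transitions
rest 'd' ignored (set empty)
final: {}; accept 9 not in set

Answer: REJECT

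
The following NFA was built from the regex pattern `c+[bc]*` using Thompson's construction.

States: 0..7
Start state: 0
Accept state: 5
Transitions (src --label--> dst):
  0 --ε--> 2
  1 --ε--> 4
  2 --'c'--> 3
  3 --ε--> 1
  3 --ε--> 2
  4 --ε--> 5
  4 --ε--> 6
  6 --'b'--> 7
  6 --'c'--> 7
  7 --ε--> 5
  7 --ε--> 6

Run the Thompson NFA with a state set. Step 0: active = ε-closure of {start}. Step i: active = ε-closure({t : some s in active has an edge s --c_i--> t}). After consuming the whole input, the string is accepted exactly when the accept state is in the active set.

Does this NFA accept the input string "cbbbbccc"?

S₀ = ε-closure({0}) = {0,2}
'c' @ 1: {1,2,3,4,5,6}  ✓accept
'b' @ 2: {5,6,7}  ✓accept
'b' @ 3: {5,6,7}  ✓accept
'b' @ 4: {5,6,7}  ✓accept
'b' @ 5: {5,6,7}  ✓accept
'c' @ 6: {5,6,7}  ✓accept
'c' @ 7: {5,6,7}  ✓accept
'c' @ 8: {5,6,7}  ✓accept
final: {5,6,7}; accept 5 in set

Answer: ACCEPT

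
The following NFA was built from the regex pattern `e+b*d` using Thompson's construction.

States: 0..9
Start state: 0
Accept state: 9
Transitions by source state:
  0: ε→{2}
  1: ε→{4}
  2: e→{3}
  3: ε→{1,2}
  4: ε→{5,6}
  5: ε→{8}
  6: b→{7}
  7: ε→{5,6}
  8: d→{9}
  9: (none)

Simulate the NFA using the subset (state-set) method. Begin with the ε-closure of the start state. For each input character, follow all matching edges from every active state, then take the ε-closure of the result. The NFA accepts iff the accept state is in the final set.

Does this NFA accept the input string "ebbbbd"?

Answer: ACCEPT

Steps:
S₀ = ε-closure({0}) = {0,2}
'e' @ 1: {1,2,3,4,5,6,8}
'b' @ 2: {5,6,7,8}
'b' @ 3: {5,6,7,8}
'b' @ 4: {5,6,7,8}
'b' @ 5: {5,6,7,8}
'd' @ 6: {9}  (accept∈set)
final: {9}; accept 9 in set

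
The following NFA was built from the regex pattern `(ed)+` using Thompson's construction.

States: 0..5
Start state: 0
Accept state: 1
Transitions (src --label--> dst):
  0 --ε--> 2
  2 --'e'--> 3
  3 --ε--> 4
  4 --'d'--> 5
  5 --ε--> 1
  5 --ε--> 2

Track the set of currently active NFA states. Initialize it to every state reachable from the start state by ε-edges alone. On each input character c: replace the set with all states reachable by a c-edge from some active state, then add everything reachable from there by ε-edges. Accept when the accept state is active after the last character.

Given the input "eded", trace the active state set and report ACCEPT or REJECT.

Answer: ACCEPT

Steps:
start: ε-closure({0}) = {0,2}
'e' @ 1: {3,4}
'd' @ 2: {1,2,5}  ✓accept
'e' @ 3: {3,4}
'd' @ 4: {1,2,5}  ✓accept
end set {1,2,5} — state 1 in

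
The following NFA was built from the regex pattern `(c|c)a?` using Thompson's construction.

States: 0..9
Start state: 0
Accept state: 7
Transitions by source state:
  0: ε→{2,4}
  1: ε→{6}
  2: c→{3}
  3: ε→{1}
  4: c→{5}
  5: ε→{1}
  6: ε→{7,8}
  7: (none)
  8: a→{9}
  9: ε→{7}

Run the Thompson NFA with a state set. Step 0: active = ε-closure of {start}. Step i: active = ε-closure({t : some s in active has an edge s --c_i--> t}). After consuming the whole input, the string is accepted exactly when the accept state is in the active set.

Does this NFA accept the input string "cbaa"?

Answer: REJECT

Steps:
S₀ = ε-closure({0}) = {0,2,4}
'c' @ 1: {1,3,5,6,7,8}  (accept∈set)
'b' @ 2: {}  — no active states
rest 'aa' ignored (set empty)
final: {}; accept 7 not in set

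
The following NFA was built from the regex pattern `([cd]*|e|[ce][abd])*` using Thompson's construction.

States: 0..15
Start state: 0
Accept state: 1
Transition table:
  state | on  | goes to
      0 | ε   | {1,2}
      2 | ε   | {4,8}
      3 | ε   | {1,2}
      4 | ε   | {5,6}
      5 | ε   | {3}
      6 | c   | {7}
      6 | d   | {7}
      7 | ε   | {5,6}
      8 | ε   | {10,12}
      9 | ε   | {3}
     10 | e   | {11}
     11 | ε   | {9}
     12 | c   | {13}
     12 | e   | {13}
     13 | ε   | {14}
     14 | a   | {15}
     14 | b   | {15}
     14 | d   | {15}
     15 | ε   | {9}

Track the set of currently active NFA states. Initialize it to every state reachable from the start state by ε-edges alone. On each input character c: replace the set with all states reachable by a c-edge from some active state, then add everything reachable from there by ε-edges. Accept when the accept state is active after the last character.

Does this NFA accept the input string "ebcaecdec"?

initial (ε-close {0}): {0,1,2,3,4,5,6,8,10,12}
'e' @ 1: {1,2,3,4,5,6,8,9,10,11,12,13,14}  (accept∈set)
'b' @ 2: {1,2,3,4,5,6,8,9,10,12,15}  (accept∈set)
'c' @ 3: {1,2,3,4,5,6,7,8,10,12,13,14}  (accept∈set)
'a' @ 4: {1,2,3,4,5,6,8,9,10,12,15}  (accept∈set)
'e' @ 5: {1,2,3,4,5,6,8,9,10,11,12,13,14}  (accept∈set)
'c' @ 6: {1,2,3,4,5,6,7,8,10,12,13,14}  (accept∈set)
'd' @ 7: {1,2,3,4,5,6,7,8,9,10,12,15}  (accept∈set)
'e' @ 8: {1,2,3,4,5,6,8,9,10,11,12,13,14}  (accept∈set)
'c' @ 9: {1,2,3,4,5,6,7,8,10,12,13,14}  (accept∈set)
final: {1,2,3,4,5,6,7,8,10,12,13,14}; accept 1 in set

Answer: ACCEPT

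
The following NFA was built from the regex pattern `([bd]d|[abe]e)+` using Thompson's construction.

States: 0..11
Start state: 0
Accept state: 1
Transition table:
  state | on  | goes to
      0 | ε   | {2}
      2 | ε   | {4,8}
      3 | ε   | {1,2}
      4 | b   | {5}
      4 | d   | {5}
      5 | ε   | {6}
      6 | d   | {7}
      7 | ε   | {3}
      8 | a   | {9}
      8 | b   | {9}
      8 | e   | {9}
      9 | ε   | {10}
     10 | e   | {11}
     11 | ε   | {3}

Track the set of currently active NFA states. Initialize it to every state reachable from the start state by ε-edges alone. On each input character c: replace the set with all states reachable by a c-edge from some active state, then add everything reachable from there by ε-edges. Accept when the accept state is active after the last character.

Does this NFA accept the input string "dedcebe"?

Answer: REJECT

Derivation:
S₀ = ε-closure({0}) = {0,2,4,8}
'd' @ 1: {5,6}
'e' @ 2: {}  — state set empty
rest 'dcebe' ignored (set empty)
end set {} — state 1 not in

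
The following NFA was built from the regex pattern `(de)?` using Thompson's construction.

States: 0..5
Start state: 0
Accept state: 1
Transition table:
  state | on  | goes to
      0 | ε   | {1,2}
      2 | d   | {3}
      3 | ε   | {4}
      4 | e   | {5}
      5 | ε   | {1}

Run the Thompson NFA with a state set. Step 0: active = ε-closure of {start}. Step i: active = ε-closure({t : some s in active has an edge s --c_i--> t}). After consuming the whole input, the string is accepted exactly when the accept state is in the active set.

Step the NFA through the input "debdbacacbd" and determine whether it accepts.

initial (ε-close {0}): {0,1,2}
'd' @ 1: {3,4}
'e' @ 2: {1,5}  ✓accept
'b' @ 3: {}  — no active states
rest 'dbacacbd' ignored (set empty)
after full input: {}  (accept=1 not in)

Answer: REJECT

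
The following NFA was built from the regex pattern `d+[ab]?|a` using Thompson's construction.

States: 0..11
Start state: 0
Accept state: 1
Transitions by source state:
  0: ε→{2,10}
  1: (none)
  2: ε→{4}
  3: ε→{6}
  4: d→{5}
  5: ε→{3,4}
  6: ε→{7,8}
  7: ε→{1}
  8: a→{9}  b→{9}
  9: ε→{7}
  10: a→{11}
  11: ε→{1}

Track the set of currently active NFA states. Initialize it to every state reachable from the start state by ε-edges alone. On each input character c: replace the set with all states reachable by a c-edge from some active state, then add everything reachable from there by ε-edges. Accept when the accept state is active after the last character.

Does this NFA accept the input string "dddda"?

Answer: ACCEPT

Derivation:
start: ε-closure({0}) = {0,2,4,10}
'd' @ 1: {1,3,4,5,6,7,8}  [accepting]
'd' @ 2: {1,3,4,5,6,7,8}  [accepting]
'd' @ 3: {1,3,4,5,6,7,8}  [accepting]
'd' @ 4: {1,3,4,5,6,7,8}  [accepting]
'a' @ 5: {1,7,9}  [accepting]
final: {1,7,9}; accept 1 in set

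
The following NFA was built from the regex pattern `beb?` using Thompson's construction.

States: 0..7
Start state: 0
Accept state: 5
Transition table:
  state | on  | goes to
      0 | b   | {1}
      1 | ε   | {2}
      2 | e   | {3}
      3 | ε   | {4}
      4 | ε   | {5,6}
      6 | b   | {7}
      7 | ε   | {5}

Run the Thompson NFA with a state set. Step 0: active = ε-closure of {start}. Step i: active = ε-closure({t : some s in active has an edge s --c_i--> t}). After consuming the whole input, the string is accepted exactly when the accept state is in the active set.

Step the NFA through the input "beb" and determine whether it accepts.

Answer: ACCEPT

Steps:
start: ε-closure({0}) = {0}
'b' @ 1: {1,2}
'e' @ 2: {3,4,5,6}  ✓accept
'b' @ 3: {5,7}  ✓accept
end set {5,7} — state 5 in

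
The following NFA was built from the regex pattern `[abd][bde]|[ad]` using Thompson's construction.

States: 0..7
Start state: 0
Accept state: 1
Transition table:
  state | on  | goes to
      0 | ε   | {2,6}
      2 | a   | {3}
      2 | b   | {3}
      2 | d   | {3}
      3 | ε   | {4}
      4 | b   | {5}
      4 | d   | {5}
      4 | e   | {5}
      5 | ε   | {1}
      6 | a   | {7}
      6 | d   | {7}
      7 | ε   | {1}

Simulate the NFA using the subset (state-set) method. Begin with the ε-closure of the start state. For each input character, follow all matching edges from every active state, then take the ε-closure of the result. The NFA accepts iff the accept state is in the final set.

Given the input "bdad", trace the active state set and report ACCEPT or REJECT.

Answer: REJECT

Derivation:
start: ε-closure({0}) = {0,2,6}
'b' @ 1: {3,4}
'd' @ 2: {1,5}  (accept∈set)
'a' @ 3: {}  — dead — no transitions
rest 'd' ignored (set empty)
end set {} — state 1 not in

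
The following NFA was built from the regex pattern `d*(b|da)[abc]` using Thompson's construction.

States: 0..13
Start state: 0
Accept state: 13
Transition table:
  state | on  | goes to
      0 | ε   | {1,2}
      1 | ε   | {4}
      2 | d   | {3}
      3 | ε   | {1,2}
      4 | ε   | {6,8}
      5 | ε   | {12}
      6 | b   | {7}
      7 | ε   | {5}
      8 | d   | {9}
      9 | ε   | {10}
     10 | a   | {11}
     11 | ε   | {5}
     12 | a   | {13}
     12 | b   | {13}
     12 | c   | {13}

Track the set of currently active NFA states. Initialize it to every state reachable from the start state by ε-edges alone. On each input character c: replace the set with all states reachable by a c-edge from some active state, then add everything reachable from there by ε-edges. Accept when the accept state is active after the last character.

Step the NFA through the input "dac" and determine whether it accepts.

S₀ = ε-closure({0}) = {0,1,2,4,6,8}
'd' @ 1: {1,2,3,4,6,8,9,10}
'a' @ 2: {5,11,12}
'c' @ 3: {13}  ✓accept
end set {13} — state 13 in

Answer: ACCEPT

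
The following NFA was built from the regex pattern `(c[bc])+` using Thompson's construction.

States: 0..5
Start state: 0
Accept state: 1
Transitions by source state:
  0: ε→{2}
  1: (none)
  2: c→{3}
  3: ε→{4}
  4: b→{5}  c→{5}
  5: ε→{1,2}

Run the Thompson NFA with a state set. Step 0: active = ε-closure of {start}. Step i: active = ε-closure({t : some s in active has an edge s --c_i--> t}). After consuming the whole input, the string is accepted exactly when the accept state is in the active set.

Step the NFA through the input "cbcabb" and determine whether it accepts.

S₀ = ε-closure({0}) = {0,2}
'c' @ 1: {3,4}
'b' @ 2: {1,2,5}  ✓accept
'c' @ 3: {3,4}
'a' @ 4: {}  — state set empty
rest 'bb' ignored (set empty)
end set {} — state 1 not in

Answer: REJECT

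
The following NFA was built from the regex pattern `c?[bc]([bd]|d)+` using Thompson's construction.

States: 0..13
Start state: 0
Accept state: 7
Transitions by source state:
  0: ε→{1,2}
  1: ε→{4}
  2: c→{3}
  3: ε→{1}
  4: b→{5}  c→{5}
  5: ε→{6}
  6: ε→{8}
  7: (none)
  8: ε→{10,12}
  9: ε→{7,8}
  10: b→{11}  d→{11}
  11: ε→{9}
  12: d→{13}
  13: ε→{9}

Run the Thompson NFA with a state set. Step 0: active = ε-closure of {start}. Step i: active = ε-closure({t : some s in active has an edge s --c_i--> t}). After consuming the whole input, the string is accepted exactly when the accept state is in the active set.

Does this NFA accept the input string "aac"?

Answer: REJECT

Steps:
start: ε-closure({0}) = {0,1,2,4}
'a' @ 1: {}  — no active states
rest 'ac' ignored (set empty)
after full input: {}  (accept=7 not in)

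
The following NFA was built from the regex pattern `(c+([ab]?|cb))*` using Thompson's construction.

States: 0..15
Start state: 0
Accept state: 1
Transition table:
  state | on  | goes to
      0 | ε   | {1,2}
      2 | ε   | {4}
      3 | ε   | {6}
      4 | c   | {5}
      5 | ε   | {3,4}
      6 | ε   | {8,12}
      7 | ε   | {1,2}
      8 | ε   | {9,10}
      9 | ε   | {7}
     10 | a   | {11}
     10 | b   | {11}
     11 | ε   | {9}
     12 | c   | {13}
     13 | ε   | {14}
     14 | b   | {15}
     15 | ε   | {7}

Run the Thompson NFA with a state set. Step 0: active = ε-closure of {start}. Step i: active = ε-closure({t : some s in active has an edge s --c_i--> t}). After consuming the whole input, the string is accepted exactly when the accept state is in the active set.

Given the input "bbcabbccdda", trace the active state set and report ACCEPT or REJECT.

start: ε-closure({0}) = {0,1,2,4}
'b' @ 1: {}  — no active states
rest 'bcabbccdda' ignored (set empty)
final: {}; accept 1 not in set

Answer: REJECT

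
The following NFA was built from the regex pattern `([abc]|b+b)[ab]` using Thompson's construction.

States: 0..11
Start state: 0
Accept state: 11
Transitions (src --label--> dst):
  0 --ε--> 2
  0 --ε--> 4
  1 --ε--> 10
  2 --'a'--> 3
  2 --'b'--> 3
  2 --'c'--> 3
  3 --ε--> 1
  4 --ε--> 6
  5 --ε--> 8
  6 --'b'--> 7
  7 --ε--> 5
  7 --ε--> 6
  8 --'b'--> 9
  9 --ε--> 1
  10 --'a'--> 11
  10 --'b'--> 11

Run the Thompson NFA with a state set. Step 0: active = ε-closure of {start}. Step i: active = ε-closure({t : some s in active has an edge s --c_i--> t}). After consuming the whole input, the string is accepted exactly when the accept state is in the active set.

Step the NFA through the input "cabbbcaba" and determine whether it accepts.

Answer: REJECT

Trace:
initial (ε-close {0}): {0,2,4,6}
'c' @ 1: {1,3,10}
'a' @ 2: {11}  (accept∈set)
'b' @ 3: {}  — dead — no transitions
rest 'bbcaba' ignored (set empty)
after full input: {}  (accept=11 not in)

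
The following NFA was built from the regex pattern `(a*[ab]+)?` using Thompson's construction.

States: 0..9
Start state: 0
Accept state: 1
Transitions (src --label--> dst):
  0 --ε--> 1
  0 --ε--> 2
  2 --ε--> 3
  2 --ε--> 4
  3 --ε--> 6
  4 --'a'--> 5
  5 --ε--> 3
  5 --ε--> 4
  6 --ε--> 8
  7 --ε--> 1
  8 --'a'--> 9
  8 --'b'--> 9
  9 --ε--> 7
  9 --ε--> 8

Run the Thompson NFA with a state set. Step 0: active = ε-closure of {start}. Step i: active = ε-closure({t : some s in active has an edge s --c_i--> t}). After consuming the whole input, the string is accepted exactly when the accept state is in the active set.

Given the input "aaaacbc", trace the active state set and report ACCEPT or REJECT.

S₀ = ε-closure({0}) = {0,1,2,3,4,6,8}
'a' @ 1: {1,3,4,5,6,7,8,9}  (accept∈set)
'a' @ 2: {1,3,4,5,6,7,8,9}  (accept∈set)
'a' @ 3: {1,3,4,5,6,7,8,9}  (accept∈set)
'a' @ 4: {1,3,4,5,6,7,8,9}  (accept∈set)
'c' @ 5: {}  — state set empty
rest 'bc' ignored (set empty)
final: {}; accept 1 not in set

Answer: REJECT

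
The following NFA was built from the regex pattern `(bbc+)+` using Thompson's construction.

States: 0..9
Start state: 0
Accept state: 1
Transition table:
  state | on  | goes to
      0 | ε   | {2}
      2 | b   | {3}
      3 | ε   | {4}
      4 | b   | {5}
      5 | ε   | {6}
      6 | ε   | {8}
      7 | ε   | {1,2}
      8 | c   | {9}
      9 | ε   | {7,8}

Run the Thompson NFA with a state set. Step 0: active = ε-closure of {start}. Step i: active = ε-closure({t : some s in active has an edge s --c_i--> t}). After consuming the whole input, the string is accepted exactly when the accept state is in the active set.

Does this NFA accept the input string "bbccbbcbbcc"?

S₀ = ε-closure({0}) = {0,2}
'b' @ 1: {3,4}
'b' @ 2: {5,6,8}
'c' @ 3: {1,2,7,8,9}  ✓accept
'c' @ 4: {1,2,7,8,9}  ✓accept
'b' @ 5: {3,4}
'b' @ 6: {5,6,8}
'c' @ 7: {1,2,7,8,9}  ✓accept
'b' @ 8: {3,4}
'b' @ 9: {5,6,8}
'c' @ 10: {1,2,7,8,9}  ✓accept
'c' @ 11: {1,2,7,8,9}  ✓accept
final: {1,2,7,8,9}; accept 1 in set

Answer: ACCEPT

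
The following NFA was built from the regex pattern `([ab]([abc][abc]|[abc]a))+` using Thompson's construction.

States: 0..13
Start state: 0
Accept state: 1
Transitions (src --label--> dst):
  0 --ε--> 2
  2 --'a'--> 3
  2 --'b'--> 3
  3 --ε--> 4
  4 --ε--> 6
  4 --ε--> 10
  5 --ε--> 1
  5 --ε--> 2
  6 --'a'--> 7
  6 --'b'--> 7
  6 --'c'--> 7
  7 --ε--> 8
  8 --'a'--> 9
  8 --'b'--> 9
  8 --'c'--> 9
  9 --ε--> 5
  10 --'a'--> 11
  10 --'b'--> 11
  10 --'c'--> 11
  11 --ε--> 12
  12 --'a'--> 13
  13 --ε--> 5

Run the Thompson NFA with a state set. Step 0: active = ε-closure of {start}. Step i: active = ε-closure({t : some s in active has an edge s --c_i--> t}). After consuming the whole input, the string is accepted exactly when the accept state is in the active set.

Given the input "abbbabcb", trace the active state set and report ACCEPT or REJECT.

start: ε-closure({0}) = {0,2}
'a' @ 1: {3,4,6,10}
'b' @ 2: {7,8,11,12}
'b' @ 3: {1,2,5,9}  [accepting]
'b' @ 4: {3,4,6,10}
'a' @ 5: {7,8,11,12}
'b' @ 6: {1,2,5,9}  [accepting]
'c' @ 7: {}  — no active states
rest 'b' ignored (set empty)
final: {}; accept 1 not in set

Answer: REJECT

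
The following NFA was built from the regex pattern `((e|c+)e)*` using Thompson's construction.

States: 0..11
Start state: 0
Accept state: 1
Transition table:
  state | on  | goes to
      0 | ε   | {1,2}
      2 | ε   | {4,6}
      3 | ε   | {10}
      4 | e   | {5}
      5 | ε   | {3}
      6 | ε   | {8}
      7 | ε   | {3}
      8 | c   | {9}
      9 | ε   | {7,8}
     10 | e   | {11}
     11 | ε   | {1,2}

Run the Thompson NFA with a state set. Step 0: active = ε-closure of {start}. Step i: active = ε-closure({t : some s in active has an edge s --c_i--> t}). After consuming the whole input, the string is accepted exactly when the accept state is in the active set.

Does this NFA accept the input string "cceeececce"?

Answer: ACCEPT

Steps:
S₀ = ε-closure({0}) = {0,1,2,4,6,8}
'c' @ 1: {3,7,8,9,10}
'c' @ 2: {3,7,8,9,10}
'e' @ 3: {1,2,4,6,8,11}  [accepting]
'e' @ 4: {3,5,10}
'e' @ 5: {1,2,4,6,8,11}  [accepting]
'c' @ 6: {3,7,8,9,10}
'e' @ 7: {1,2,4,6,8,11}  [accepting]
'c' @ 8: {3,7,8,9,10}
'c' @ 9: {3,7,8,9,10}
'e' @ 10: {1,2,4,6,8,11}  [accepting]
after full input: {1,2,4,6,8,11}  (accept=1 in)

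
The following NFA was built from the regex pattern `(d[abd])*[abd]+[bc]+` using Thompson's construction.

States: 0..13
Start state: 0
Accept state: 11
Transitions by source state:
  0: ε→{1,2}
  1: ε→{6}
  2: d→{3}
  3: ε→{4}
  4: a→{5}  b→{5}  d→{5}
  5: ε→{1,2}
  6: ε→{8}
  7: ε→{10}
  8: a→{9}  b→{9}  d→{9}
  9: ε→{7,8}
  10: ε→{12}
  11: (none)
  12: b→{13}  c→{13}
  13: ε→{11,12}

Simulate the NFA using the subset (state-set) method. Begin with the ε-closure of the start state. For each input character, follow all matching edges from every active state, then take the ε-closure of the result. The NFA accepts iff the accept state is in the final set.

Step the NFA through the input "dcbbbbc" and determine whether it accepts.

initial (ε-close {0}): {0,1,2,6,8}
'd' @ 1: {3,4,7,8,9,10,12}
'c' @ 2: {11,12,13}  [accepting]
'b' @ 3: {11,12,13}  [accepting]
'b' @ 4: {11,12,13}  [accepting]
'b' @ 5: {11,12,13}  [accepting]
'b' @ 6: {11,12,13}  [accepting]
'c' @ 7: {11,12,13}  [accepting]
end set {11,12,13} — state 11 in

Answer: ACCEPT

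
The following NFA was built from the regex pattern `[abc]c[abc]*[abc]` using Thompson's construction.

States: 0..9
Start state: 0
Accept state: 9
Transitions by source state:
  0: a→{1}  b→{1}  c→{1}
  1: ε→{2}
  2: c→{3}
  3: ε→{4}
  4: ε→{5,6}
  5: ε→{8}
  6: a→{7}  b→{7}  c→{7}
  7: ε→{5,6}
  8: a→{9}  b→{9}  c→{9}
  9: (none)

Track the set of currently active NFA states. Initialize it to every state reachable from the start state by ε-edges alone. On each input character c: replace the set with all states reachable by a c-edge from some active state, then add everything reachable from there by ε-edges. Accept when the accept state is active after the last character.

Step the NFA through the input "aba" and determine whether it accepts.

S₀ = ε-closure({0}) = {0}
'a' @ 1: {1,2}
'b' @ 2: {}  — dead — no transitions
rest 'a' ignored (set empty)
after full input: {}  (accept=9 not in)

Answer: REJECT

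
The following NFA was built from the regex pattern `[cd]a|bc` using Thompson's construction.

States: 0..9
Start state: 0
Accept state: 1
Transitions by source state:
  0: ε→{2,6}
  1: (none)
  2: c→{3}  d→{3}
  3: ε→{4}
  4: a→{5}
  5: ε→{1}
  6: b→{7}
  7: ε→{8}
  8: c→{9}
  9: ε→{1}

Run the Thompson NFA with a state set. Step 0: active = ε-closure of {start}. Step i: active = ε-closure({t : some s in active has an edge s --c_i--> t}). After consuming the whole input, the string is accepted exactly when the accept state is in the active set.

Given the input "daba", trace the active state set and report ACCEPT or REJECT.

Answer: REJECT

Trace:
S₀ = ε-closure({0}) = {0,2,6}
'd' @ 1: {3,4}
'a' @ 2: {1,5}  (accept∈set)
'b' @ 3: {}  — no active states
rest 'a' ignored (set empty)
after full input: {}  (accept=1 not in)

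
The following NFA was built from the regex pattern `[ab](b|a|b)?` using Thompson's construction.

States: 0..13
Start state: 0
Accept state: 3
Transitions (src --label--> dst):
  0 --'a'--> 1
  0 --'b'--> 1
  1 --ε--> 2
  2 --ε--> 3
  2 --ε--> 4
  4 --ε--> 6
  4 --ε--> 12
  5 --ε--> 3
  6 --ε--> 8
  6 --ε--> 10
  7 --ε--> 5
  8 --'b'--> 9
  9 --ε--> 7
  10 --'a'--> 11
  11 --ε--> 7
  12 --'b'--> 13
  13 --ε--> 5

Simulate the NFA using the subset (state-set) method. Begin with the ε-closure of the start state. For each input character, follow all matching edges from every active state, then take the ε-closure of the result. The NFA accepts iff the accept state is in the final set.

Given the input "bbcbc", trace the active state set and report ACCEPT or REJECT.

Answer: REJECT

Trace:
start: ε-closure({0}) = {0}
'b' @ 1: {1,2,3,4,6,8,10,12}  [accepting]
'b' @ 2: {3,5,7,9,13}  [accepting]
'c' @ 3: {}  — no active states
rest 'bc' ignored (set empty)
final: {}; accept 3 not in set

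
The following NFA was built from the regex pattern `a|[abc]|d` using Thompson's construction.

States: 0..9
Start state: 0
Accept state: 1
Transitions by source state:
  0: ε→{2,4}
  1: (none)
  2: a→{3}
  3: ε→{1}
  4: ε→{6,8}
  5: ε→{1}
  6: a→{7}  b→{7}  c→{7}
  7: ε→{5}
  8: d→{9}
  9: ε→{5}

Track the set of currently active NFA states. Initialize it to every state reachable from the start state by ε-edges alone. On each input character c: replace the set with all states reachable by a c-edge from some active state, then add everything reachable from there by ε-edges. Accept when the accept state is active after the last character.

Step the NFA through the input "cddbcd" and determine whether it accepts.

Answer: REJECT

Steps:
start: ε-closure({0}) = {0,2,4,6,8}
'c' @ 1: {1,5,7}  ✓accept
'd' @ 2: {}  — no active states
rest 'dbcd' ignored (set empty)
final: {}; accept 1 not in set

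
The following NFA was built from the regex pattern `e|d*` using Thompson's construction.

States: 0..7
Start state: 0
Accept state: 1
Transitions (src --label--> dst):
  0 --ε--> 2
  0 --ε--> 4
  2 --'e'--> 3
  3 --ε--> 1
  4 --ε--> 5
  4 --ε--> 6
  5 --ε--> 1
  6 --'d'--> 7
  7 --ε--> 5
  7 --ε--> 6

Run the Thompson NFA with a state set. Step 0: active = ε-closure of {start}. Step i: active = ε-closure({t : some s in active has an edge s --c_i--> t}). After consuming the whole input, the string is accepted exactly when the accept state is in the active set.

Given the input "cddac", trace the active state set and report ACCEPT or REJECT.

start: ε-closure({0}) = {0,1,2,4,5,6}
'c' @ 1: {}  — no active states
rest 'ddac' ignored (set empty)
final: {}; accept 1 not in set

Answer: REJECT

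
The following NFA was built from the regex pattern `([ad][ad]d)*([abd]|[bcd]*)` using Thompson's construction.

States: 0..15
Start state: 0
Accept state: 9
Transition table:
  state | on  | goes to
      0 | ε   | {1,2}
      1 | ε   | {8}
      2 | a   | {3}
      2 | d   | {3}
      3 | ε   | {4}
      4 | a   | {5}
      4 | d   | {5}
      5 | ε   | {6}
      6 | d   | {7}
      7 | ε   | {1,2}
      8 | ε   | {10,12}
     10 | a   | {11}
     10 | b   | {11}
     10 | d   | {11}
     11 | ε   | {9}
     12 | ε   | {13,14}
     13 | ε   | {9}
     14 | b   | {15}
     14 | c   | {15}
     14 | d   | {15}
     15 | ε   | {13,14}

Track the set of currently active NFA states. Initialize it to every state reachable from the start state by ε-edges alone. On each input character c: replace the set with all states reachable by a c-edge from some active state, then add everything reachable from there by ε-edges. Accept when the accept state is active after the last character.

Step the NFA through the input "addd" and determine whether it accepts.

Answer: ACCEPT

Steps:
initial (ε-close {0}): {0,1,2,8,9,10,12,13,14}
'a' @ 1: {3,4,9,11}  ✓accept
'd' @ 2: {5,6}
'd' @ 3: {1,2,7,8,9,10,12,13,14}  ✓accept
'd' @ 4: {3,4,9,11,13,14,15}  ✓accept
after full input: {3,4,9,11,13,14,15}  (accept=9 in)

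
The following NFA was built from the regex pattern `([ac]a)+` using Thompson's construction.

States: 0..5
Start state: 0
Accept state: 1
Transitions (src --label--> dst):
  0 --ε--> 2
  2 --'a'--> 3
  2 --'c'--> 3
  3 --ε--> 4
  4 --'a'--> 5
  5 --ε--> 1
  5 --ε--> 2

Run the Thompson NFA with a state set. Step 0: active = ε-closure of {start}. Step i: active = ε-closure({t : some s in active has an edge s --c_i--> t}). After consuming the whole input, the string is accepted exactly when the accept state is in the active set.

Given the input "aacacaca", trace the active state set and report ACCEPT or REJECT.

Answer: ACCEPT

Steps:
S₀ = ε-closure({0}) = {0,2}
'a' @ 1: {3,4}
'a' @ 2: {1,2,5}  ✓accept
'c' @ 3: {3,4}
'a' @ 4: {1,2,5}  ✓accept
'c' @ 5: {3,4}
'a' @ 6: {1,2,5}  ✓accept
'c' @ 7: {3,4}
'a' @ 8: {1,2,5}  ✓accept
end set {1,2,5} — state 1 in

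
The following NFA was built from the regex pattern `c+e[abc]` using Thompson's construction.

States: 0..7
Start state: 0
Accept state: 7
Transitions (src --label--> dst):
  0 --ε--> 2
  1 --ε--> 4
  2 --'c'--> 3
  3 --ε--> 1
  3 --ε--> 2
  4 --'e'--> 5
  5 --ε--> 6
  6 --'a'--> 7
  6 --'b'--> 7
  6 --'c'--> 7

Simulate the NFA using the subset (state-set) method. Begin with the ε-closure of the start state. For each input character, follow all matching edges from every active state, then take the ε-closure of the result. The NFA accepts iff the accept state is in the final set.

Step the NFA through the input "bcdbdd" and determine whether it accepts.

Answer: REJECT

Trace:
initial (ε-close {0}): {0,2}
'b' @ 1: {}  — state set empty
rest 'cdbdd' ignored (set empty)
after full input: {}  (accept=7 not in)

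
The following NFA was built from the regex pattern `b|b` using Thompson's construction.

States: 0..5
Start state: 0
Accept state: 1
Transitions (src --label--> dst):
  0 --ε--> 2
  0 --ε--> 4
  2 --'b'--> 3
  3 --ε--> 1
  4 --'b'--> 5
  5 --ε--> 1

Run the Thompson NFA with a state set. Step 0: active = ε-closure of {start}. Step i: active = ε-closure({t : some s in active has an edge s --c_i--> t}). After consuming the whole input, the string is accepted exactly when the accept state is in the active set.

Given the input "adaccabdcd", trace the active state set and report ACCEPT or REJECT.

start: ε-closure({0}) = {0,2,4}
'a' @ 1: {}  — no active states
rest 'daccabdcd' ignored (set empty)
end set {} — state 1 not in

Answer: REJECT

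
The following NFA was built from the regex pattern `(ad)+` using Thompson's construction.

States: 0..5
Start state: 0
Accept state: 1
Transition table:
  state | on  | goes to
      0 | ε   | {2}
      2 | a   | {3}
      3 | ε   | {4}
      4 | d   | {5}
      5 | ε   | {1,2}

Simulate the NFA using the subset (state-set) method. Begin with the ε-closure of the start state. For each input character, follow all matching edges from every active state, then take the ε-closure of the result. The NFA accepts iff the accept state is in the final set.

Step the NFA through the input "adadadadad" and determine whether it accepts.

Answer: ACCEPT

Trace:
start: ε-closure({0}) = {0,2}
'a' @ 1: {3,4}
'd' @ 2: {1,2,5}  [accepting]
'a' @ 3: {3,4}
'd' @ 4: {1,2,5}  [accepting]
'a' @ 5: {3,4}
'd' @ 6: {1,2,5}  [accepting]
'a' @ 7: {3,4}
'd' @ 8: {1,2,5}  [accepting]
'a' @ 9: {3,4}
'd' @ 10: {1,2,5}  [accepting]
after full input: {1,2,5}  (accept=1 in)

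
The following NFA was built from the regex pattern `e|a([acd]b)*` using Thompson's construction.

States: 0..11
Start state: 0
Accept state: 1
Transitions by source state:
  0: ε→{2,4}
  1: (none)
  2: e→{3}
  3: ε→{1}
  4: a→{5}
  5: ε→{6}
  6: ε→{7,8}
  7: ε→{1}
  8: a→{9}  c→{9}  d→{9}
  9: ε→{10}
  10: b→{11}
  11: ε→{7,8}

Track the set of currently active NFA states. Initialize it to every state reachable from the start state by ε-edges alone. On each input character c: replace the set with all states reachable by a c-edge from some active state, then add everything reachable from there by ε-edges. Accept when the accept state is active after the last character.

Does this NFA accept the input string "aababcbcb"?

Answer: ACCEPT

Trace:
S₀ = ε-closure({0}) = {0,2,4}
'a' @ 1: {1,5,6,7,8}  ✓accept
'a' @ 2: {9,10}
'b' @ 3: {1,7,8,11}  ✓accept
'a' @ 4: {9,10}
'b' @ 5: {1,7,8,11}  ✓accept
'c' @ 6: {9,10}
'b' @ 7: {1,7,8,11}  ✓accept
'c' @ 8: {9,10}
'b' @ 9: {1,7,8,11}  ✓accept
end set {1,7,8,11} — state 1 in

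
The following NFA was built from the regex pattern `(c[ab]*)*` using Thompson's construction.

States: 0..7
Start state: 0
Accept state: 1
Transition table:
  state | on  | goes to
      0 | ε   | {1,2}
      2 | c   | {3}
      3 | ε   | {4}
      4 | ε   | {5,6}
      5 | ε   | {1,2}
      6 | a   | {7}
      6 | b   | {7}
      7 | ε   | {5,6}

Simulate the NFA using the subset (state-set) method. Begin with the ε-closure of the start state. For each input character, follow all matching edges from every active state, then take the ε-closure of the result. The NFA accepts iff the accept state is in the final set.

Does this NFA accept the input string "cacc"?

Answer: ACCEPT

Steps:
start: ε-closure({0}) = {0,1,2}
'c' @ 1: {1,2,3,4,5,6}  (accept∈set)
'a' @ 2: {1,2,5,6,7}  (accept∈set)
'c' @ 3: {1,2,3,4,5,6}  (accept∈set)
'c' @ 4: {1,2,3,4,5,6}  (accept∈set)
after full input: {1,2,3,4,5,6}  (accept=1 in)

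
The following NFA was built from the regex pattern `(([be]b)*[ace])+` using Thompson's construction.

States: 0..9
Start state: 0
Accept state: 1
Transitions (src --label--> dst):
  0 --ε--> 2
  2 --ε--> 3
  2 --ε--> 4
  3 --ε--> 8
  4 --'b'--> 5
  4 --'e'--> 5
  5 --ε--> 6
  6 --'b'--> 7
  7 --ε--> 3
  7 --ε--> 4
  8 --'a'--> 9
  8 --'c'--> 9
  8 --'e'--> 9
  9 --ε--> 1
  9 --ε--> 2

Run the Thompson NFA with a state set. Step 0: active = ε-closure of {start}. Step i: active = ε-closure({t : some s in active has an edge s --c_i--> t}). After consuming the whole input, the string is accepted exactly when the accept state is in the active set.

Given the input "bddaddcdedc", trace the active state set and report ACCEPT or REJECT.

S₀ = ε-closure({0}) = {0,2,3,4,8}
'b' @ 1: {5,6}
'd' @ 2: {}  — dead — no transitions
rest 'daddcdedc' ignored (set empty)
after full input: {}  (accept=1 not in)

Answer: REJECT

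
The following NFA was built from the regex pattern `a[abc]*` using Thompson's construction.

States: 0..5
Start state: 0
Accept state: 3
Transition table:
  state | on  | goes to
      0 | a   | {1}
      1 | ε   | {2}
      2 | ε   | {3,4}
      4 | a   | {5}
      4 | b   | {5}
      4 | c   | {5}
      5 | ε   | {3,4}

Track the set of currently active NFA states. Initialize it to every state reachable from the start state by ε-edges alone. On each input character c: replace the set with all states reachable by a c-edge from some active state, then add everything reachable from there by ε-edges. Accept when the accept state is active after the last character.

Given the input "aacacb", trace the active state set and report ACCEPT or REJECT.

start: ε-closure({0}) = {0}
'a' @ 1: {1,2,3,4}  (accept∈set)
'a' @ 2: {3,4,5}  (accept∈set)
'c' @ 3: {3,4,5}  (accept∈set)
'a' @ 4: {3,4,5}  (accept∈set)
'c' @ 5: {3,4,5}  (accept∈set)
'b' @ 6: {3,4,5}  (accept∈set)
final: {3,4,5}; accept 3 in set

Answer: ACCEPT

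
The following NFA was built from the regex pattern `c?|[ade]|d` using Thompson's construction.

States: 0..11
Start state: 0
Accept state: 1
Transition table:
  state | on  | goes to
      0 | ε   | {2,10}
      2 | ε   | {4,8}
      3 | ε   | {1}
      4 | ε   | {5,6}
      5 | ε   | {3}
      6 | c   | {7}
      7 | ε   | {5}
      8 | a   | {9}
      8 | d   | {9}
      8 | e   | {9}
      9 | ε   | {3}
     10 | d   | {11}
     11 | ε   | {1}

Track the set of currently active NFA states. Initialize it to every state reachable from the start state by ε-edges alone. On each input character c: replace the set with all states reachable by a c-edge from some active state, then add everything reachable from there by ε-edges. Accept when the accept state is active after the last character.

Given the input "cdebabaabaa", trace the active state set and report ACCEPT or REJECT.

Answer: REJECT

Trace:
start: ε-closure({0}) = {0,1,2,3,4,5,6,8,10}
'c' @ 1: {1,3,5,7}  (accept∈set)
'd' @ 2: {}  — dead — no transitions
rest 'ebabaabaa' ignored (set empty)
end set {} — state 1 not in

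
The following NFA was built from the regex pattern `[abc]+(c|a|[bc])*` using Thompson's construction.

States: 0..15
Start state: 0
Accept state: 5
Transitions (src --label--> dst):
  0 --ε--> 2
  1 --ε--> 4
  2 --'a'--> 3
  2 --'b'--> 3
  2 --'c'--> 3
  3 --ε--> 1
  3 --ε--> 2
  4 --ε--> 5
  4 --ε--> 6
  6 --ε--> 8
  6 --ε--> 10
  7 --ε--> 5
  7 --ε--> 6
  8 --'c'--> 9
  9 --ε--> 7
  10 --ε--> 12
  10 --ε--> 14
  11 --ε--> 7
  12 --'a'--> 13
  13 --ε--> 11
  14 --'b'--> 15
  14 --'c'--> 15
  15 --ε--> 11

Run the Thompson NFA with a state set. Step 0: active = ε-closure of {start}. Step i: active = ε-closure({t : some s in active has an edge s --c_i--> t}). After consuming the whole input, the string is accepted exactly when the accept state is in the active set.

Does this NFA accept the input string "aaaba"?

Answer: ACCEPT

Trace:
start: ε-closure({0}) = {0,2}
'a' @ 1: {1,2,3,4,5,6,8,10,12,14}  (accept∈set)
'a' @ 2: {1,2,3,4,5,6,7,8,10,11,12,13,14}  (accept∈set)
'a' @ 3: {1,2,3,4,5,6,7,8,10,11,12,13,14}  (accept∈set)
'b' @ 4: {1,2,3,4,5,6,7,8,10,11,12,14,15}  (accept∈set)
'a' @ 5: {1,2,3,4,5,6,7,8,10,11,12,13,14}  (accept∈set)
end set {1,2,3,4,5,6,7,8,10,11,12,13,14} — state 5 in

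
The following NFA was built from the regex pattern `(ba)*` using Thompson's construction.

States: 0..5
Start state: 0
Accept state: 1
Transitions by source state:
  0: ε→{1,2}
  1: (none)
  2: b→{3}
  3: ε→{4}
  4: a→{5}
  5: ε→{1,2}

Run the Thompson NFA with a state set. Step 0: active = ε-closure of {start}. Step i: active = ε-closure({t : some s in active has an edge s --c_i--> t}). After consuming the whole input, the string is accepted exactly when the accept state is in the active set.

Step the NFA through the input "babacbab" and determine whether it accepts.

Answer: REJECT

Derivation:
initial (ε-close {0}): {0,1,2}
'b' @ 1: {3,4}
'a' @ 2: {1,2,5}  (accept∈set)
'b' @ 3: {3,4}
'a' @ 4: {1,2,5}  (accept∈set)
'c' @ 5: {}  — state set empty
rest 'bab' ignored (set empty)
final: {}; accept 1 not in set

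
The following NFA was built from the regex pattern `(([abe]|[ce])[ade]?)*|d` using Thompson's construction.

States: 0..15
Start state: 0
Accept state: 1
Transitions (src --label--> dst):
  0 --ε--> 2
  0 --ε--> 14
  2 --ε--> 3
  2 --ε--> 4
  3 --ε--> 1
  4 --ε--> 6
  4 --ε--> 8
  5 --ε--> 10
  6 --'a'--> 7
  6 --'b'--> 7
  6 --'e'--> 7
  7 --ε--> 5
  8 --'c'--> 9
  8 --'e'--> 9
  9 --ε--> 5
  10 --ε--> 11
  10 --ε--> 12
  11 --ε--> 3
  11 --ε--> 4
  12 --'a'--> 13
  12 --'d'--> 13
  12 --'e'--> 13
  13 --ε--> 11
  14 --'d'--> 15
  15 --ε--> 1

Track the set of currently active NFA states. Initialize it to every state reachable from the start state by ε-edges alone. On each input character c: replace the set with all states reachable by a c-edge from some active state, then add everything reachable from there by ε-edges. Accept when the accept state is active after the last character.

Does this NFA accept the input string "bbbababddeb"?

initial (ε-close {0}): {0,1,2,3,4,6,8,14}
'b' @ 1: {1,3,4,5,6,7,8,10,11,12}  [accepting]
'b' @ 2: {1,3,4,5,6,7,8,10,11,12}  [accepting]
'b' @ 3: {1,3,4,5,6,7,8,10,11,12}  [accepting]
'a' @ 4: {1,3,4,5,6,7,8,10,11,12,13}  [accepting]
'b' @ 5: {1,3,4,5,6,7,8,10,11,12}  [accepting]
'a' @ 6: {1,3,4,5,6,7,8,10,11,12,13}  [accepting]
'b' @ 7: {1,3,4,5,6,7,8,10,11,12}  [accepting]
'd' @ 8: {1,3,4,6,8,11,13}  [accepting]
'd' @ 9: {}  — no active states
rest 'eb' ignored (set empty)
end set {} — state 1 not in

Answer: REJECT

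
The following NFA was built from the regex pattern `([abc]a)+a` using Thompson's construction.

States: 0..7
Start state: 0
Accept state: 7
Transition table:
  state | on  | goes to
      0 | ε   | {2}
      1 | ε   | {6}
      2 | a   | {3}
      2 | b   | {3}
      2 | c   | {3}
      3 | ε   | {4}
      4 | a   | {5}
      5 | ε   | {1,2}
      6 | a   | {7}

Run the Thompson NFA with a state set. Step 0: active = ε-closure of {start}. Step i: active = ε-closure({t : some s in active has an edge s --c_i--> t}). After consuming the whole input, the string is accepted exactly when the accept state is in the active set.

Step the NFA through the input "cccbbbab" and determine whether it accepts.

S₀ = ε-closure({0}) = {0,2}
'c' @ 1: {3,4}
'c' @ 2: {}  — no active states
rest 'cbbbab' ignored (set empty)
final: {}; accept 7 not in set

Answer: REJECT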